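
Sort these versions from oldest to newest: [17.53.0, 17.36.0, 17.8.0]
[17.8.0, 17.36.0, 17.53.0]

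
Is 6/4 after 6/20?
No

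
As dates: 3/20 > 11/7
False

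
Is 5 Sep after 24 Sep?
No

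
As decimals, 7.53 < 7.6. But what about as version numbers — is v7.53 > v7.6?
True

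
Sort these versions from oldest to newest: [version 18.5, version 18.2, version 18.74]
[version 18.2, version 18.5, version 18.74]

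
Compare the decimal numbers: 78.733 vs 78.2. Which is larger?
78.733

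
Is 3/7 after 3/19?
No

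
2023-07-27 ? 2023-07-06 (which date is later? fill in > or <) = >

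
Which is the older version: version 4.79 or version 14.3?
version 4.79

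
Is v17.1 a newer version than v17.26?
No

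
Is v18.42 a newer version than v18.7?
Yes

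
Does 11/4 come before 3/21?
No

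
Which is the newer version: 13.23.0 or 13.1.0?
13.23.0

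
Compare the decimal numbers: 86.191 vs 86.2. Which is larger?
86.2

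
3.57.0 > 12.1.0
False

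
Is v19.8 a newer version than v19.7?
Yes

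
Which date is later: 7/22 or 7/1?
7/22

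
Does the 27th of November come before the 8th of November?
No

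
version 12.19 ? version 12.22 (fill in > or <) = <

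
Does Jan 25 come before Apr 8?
Yes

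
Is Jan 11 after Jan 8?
Yes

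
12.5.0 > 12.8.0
False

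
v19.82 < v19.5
False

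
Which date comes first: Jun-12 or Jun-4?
Jun-4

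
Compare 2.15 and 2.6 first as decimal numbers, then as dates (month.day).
As decimals: 2.15 < 2.6. As dates: 2/15 is later than 2/6 (day 15 > day 6).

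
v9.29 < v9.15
False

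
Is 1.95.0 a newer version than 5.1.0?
No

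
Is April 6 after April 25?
No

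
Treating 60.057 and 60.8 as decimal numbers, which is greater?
60.8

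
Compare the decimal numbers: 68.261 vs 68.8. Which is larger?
68.8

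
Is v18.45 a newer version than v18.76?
No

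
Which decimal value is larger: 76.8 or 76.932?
76.932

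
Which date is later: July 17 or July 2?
July 17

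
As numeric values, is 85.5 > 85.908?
False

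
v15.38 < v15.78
True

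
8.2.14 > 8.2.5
True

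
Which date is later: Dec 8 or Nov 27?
Dec 8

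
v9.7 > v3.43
True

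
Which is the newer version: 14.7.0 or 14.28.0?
14.28.0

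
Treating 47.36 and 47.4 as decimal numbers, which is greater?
47.4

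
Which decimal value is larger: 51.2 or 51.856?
51.856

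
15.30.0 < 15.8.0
False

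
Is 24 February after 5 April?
No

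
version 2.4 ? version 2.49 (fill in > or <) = <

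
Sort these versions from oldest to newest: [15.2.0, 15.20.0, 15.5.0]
[15.2.0, 15.5.0, 15.20.0]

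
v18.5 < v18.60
True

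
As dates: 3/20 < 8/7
True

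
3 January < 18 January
True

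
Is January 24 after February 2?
No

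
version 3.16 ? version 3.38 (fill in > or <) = <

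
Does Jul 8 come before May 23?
No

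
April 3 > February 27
True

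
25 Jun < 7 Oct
True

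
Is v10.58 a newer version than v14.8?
No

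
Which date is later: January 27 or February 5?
February 5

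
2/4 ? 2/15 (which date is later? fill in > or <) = <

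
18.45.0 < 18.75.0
True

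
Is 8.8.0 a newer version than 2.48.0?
Yes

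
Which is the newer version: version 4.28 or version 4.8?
version 4.28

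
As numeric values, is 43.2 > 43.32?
False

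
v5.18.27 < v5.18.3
False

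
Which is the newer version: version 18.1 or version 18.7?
version 18.7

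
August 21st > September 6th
False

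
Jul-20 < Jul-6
False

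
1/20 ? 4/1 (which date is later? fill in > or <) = <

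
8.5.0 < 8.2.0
False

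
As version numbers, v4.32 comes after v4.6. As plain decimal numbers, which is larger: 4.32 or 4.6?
4.6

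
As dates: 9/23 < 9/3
False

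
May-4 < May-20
True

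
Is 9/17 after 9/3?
Yes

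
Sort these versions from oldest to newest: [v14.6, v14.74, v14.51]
[v14.6, v14.51, v14.74]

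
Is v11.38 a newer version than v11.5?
Yes. Version numbers are compared segment by segment as integers, not as decimals: minor version 38 > 5, so v11.38 > v11.5 (even though the decimal 11.38 < 11.5).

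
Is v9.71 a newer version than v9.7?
Yes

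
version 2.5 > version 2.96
False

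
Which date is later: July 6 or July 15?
July 15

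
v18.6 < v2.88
False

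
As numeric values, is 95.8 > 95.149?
True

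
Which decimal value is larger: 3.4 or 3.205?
3.4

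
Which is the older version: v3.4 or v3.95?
v3.4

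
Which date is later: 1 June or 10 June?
10 June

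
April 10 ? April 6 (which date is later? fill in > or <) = >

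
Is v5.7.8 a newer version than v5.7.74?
No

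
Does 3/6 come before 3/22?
Yes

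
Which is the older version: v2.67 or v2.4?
v2.4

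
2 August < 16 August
True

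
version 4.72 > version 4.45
True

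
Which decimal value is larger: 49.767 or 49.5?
49.767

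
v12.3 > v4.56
True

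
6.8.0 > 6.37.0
False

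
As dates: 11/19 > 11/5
True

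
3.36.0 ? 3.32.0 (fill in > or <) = >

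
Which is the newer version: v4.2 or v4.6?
v4.6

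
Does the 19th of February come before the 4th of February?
No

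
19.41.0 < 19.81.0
True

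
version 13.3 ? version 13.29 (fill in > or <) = <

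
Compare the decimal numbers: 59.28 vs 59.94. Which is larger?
59.94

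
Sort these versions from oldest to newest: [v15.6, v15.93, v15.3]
[v15.3, v15.6, v15.93]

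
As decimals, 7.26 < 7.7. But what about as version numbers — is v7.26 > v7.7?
True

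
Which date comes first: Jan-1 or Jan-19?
Jan-1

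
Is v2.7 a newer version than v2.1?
Yes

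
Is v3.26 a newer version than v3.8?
Yes. Version numbers are compared segment by segment as integers, not as decimals: minor version 26 > 8, so v3.26 > v3.8 (even though the decimal 3.26 < 3.8).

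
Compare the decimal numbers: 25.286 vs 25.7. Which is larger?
25.7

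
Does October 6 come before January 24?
No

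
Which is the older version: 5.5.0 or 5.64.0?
5.5.0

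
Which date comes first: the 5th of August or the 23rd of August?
the 5th of August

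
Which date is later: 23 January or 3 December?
3 December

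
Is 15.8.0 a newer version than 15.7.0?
Yes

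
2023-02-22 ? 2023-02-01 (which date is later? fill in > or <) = >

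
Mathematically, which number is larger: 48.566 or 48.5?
48.566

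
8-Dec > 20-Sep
True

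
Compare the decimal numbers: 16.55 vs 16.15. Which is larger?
16.55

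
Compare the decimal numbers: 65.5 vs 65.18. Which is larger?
65.5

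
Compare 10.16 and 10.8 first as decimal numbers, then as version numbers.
As decimals: 10.16 < 10.8. As versions: v10.16 > v10.8 (minor version 16 > 8).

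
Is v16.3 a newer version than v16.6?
No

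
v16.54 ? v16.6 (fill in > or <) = >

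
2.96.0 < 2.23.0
False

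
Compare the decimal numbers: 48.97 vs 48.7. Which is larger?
48.97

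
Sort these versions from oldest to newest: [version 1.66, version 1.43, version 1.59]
[version 1.43, version 1.59, version 1.66]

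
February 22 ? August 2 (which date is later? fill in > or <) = <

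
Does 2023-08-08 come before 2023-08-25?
Yes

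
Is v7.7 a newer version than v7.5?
Yes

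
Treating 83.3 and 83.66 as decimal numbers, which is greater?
83.66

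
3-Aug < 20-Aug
True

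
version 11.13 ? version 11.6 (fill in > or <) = >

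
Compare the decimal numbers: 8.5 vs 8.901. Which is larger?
8.901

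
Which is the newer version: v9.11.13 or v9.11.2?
v9.11.13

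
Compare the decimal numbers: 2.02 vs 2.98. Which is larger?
2.98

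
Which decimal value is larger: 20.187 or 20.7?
20.7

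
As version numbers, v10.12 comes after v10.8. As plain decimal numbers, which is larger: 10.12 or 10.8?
10.8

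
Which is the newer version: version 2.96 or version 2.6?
version 2.96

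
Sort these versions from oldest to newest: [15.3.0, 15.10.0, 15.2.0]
[15.2.0, 15.3.0, 15.10.0]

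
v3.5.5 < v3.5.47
True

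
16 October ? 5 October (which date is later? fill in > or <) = >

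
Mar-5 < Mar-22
True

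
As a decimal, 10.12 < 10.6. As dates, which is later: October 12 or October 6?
October 12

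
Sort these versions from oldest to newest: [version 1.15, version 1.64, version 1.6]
[version 1.6, version 1.15, version 1.64]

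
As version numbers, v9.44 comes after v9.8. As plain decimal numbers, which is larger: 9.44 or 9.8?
9.8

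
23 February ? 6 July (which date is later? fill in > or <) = <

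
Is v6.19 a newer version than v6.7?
Yes. Version numbers are compared segment by segment as integers, not as decimals: minor version 19 > 7, so v6.19 > v6.7 (even though the decimal 6.19 < 6.7).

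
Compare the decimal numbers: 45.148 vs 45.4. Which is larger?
45.4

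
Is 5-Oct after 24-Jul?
Yes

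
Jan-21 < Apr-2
True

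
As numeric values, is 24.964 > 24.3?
True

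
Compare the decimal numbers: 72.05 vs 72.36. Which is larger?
72.36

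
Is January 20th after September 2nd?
No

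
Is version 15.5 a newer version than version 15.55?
No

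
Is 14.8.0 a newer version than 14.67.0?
No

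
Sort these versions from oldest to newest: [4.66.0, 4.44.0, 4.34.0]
[4.34.0, 4.44.0, 4.66.0]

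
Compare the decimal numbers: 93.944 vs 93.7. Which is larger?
93.944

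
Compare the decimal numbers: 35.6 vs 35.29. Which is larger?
35.6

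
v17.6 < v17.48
True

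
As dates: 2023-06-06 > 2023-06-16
False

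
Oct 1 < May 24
False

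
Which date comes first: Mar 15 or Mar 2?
Mar 2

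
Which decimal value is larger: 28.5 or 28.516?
28.516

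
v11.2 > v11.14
False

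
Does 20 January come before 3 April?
Yes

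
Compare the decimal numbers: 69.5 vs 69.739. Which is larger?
69.739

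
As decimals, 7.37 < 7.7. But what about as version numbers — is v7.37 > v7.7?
True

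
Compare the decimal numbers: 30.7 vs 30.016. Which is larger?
30.7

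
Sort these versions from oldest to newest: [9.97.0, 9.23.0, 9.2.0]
[9.2.0, 9.23.0, 9.97.0]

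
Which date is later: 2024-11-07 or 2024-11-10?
2024-11-10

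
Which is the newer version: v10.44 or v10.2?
v10.44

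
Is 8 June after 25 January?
Yes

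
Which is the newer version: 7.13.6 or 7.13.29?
7.13.29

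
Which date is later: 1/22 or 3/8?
3/8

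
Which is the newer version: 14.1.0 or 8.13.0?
14.1.0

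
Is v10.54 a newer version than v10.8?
Yes. Version numbers are compared segment by segment as integers, not as decimals: minor version 54 > 8, so v10.54 > v10.8 (even though the decimal 10.54 < 10.8).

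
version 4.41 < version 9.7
True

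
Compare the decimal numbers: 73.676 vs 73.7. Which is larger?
73.7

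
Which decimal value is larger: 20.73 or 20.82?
20.82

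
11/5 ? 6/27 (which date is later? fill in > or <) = >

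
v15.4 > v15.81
False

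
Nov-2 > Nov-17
False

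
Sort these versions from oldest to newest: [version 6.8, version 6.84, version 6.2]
[version 6.2, version 6.8, version 6.84]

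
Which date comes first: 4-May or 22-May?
4-May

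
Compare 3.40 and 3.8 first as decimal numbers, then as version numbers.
As decimals: 3.40 < 3.8. As versions: v3.40 > v3.8 (minor version 40 > 8).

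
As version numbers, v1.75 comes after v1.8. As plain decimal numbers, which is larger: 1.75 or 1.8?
1.8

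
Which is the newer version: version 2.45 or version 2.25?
version 2.45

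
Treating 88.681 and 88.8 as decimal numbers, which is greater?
88.8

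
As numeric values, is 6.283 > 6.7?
False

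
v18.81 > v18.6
True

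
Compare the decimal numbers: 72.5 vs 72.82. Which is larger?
72.82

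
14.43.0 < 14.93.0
True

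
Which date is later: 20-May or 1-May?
20-May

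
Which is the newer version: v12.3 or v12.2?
v12.3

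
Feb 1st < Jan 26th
False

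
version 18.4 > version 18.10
False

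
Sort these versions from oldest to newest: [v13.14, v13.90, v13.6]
[v13.6, v13.14, v13.90]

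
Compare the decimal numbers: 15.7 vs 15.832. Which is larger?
15.832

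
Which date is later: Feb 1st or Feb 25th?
Feb 25th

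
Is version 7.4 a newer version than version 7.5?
No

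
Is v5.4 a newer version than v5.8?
No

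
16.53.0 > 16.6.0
True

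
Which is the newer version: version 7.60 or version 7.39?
version 7.60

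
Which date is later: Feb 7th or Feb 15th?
Feb 15th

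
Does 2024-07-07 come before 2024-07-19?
Yes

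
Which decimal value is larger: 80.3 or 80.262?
80.3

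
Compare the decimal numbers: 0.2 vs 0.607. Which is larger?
0.607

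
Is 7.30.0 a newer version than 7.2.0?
Yes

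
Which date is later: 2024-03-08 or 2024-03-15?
2024-03-15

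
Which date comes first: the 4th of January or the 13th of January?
the 4th of January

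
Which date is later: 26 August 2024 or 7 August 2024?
26 August 2024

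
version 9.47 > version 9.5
True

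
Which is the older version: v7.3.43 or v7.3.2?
v7.3.2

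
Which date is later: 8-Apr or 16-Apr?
16-Apr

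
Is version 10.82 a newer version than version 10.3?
Yes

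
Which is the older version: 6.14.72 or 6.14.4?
6.14.4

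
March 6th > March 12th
False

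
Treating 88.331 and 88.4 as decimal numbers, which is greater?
88.4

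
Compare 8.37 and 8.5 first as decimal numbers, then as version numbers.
As decimals: 8.37 < 8.5. As versions: v8.37 > v8.5 (minor version 37 > 5).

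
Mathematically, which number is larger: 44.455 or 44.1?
44.455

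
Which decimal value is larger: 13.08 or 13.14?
13.14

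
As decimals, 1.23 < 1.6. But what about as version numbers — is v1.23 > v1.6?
True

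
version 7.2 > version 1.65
True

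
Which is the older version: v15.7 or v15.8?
v15.7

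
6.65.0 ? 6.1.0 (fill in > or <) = >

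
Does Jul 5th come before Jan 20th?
No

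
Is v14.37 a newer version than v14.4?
Yes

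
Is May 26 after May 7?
Yes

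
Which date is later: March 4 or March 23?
March 23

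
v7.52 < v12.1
True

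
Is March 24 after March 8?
Yes. Day 24 comes after day 8 in March — this is a date comparison, not a decimal one (the decimal 3.24 would be smaller than 3.8).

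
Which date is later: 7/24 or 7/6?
7/24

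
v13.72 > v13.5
True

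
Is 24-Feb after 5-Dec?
No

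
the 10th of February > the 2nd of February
True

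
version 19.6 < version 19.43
True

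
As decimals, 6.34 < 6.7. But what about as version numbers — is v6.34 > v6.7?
True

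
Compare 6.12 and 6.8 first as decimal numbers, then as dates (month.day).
As decimals: 6.12 < 6.8. As dates: 6/12 is later than 6/8 (day 12 > day 8).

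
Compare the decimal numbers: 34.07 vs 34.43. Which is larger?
34.43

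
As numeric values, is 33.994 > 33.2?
True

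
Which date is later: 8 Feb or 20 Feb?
20 Feb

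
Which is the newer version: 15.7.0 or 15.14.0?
15.14.0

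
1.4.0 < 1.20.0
True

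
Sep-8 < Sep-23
True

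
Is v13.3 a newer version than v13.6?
No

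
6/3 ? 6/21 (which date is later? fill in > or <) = <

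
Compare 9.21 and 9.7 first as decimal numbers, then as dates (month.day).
As decimals: 9.21 < 9.7. As dates: 9/21 is later than 9/7 (day 21 > day 7).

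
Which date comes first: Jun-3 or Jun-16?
Jun-3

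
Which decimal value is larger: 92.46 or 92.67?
92.67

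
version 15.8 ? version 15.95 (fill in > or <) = <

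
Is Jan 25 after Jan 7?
Yes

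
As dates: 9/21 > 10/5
False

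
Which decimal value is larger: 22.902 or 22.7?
22.902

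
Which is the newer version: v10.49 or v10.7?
v10.49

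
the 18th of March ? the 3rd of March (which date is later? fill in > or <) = >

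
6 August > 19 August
False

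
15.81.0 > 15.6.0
True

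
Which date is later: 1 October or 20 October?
20 October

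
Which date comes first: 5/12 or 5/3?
5/3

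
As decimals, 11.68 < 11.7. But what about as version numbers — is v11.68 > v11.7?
True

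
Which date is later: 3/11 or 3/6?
3/11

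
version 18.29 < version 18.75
True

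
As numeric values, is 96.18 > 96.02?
True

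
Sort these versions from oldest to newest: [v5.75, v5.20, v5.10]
[v5.10, v5.20, v5.75]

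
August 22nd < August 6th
False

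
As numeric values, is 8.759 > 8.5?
True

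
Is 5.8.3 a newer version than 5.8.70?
No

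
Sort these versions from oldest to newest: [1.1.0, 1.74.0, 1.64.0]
[1.1.0, 1.64.0, 1.74.0]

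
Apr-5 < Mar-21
False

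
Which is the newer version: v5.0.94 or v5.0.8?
v5.0.94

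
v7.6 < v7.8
True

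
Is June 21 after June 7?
Yes. Day 21 comes after day 7 in June — this is a date comparison, not a decimal one (the decimal 6.21 would be smaller than 6.7).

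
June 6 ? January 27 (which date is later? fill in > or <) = >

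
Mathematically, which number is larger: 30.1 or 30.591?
30.591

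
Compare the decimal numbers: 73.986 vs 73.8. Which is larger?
73.986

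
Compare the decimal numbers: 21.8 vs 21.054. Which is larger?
21.8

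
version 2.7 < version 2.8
True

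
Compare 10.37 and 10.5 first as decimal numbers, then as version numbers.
As decimals: 10.37 < 10.5. As versions: v10.37 > v10.5 (minor version 37 > 5).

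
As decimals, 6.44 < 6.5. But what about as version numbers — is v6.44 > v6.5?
True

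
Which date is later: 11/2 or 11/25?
11/25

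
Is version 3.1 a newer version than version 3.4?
No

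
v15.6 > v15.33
False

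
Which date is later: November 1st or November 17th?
November 17th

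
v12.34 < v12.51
True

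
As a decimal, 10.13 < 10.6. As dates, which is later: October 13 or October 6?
October 13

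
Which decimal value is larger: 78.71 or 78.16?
78.71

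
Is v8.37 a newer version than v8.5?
Yes. Version numbers are compared segment by segment as integers, not as decimals: minor version 37 > 5, so v8.37 > v8.5 (even though the decimal 8.37 < 8.5).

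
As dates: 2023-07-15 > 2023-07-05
True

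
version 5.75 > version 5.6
True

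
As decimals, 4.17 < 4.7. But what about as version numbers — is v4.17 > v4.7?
True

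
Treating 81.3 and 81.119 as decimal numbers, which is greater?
81.3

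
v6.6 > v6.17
False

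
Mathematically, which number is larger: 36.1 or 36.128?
36.128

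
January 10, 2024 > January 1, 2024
True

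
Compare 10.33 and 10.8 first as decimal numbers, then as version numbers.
As decimals: 10.33 < 10.8. As versions: v10.33 > v10.8 (minor version 33 > 8).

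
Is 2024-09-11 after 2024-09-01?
Yes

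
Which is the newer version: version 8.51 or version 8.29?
version 8.51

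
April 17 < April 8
False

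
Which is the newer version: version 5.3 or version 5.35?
version 5.35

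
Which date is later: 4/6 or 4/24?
4/24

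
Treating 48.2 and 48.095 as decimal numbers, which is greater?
48.2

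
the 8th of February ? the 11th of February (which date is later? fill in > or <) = <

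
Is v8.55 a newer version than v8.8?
Yes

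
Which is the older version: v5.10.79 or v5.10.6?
v5.10.6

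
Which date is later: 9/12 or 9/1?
9/12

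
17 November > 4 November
True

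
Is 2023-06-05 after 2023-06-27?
No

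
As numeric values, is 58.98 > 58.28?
True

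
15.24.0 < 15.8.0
False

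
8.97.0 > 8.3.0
True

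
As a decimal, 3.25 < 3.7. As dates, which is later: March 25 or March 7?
March 25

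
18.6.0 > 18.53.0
False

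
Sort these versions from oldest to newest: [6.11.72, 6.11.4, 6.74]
[6.11.4, 6.11.72, 6.74]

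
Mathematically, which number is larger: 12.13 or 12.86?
12.86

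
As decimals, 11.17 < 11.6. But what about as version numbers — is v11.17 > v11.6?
True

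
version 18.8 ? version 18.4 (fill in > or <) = >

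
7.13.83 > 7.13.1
True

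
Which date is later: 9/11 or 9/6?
9/11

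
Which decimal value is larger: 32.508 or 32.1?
32.508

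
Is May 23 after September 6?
No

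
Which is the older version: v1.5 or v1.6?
v1.5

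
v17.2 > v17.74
False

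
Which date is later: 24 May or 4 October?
4 October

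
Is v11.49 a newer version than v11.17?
Yes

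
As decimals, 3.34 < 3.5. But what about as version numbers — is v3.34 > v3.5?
True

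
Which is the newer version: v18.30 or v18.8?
v18.30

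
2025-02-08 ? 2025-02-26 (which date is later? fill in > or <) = <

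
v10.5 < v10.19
True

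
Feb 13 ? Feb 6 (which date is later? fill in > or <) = >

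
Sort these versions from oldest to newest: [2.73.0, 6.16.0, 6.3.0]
[2.73.0, 6.3.0, 6.16.0]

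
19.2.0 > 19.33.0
False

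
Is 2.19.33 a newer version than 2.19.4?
Yes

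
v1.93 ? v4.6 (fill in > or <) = <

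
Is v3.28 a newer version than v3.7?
Yes. Version numbers are compared segment by segment as integers, not as decimals: minor version 28 > 7, so v3.28 > v3.7 (even though the decimal 3.28 < 3.7).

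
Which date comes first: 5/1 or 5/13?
5/1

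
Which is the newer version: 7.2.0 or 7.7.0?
7.7.0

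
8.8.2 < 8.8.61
True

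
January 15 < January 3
False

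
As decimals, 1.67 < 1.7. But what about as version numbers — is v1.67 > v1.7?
True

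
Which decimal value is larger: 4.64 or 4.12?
4.64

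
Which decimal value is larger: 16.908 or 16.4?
16.908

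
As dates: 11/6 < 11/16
True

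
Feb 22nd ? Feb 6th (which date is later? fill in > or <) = >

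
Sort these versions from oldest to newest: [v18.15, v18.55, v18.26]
[v18.15, v18.26, v18.55]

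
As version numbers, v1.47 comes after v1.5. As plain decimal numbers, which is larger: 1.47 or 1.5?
1.5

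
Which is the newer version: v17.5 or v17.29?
v17.29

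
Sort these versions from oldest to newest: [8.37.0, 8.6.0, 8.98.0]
[8.6.0, 8.37.0, 8.98.0]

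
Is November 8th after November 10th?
No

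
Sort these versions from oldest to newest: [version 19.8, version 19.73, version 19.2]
[version 19.2, version 19.8, version 19.73]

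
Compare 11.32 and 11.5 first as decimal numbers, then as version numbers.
As decimals: 11.32 < 11.5. As versions: v11.32 > v11.5 (minor version 32 > 5).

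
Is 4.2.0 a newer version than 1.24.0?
Yes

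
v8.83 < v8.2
False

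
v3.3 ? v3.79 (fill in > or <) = <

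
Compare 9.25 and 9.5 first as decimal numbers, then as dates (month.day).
As decimals: 9.25 < 9.5. As dates: 9/25 is later than 9/5 (day 25 > day 5).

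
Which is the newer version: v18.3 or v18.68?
v18.68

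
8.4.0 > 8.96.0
False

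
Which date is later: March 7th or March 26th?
March 26th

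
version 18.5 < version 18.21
True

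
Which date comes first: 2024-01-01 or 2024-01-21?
2024-01-01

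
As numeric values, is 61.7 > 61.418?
True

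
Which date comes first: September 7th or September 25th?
September 7th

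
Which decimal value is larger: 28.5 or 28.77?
28.77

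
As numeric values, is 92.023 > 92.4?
False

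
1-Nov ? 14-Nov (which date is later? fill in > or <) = <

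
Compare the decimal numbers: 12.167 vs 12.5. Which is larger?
12.5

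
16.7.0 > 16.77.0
False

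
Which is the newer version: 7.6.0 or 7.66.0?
7.66.0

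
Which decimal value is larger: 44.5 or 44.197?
44.5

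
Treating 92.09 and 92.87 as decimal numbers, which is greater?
92.87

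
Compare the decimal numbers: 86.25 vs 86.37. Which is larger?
86.37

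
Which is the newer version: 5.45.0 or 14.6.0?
14.6.0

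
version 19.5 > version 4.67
True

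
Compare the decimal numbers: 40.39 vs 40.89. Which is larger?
40.89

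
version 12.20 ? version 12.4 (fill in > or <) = >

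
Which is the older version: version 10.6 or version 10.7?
version 10.6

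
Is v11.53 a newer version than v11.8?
Yes. Version numbers are compared segment by segment as integers, not as decimals: minor version 53 > 8, so v11.53 > v11.8 (even though the decimal 11.53 < 11.8).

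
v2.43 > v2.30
True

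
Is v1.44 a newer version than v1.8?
Yes. Version numbers are compared segment by segment as integers, not as decimals: minor version 44 > 8, so v1.44 > v1.8 (even though the decimal 1.44 < 1.8).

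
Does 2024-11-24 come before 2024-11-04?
No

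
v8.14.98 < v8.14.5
False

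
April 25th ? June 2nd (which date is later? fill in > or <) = <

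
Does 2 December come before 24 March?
No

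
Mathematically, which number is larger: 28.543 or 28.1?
28.543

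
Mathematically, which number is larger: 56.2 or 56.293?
56.293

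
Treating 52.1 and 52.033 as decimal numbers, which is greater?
52.1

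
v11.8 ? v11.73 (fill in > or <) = <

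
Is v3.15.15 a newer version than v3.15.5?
Yes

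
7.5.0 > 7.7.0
False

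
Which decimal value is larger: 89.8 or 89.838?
89.838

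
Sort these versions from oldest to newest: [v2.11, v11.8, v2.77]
[v2.11, v2.77, v11.8]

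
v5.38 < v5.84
True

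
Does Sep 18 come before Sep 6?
No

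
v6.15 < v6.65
True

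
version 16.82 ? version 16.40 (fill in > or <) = >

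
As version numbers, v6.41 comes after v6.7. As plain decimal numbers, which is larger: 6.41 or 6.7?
6.7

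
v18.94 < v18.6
False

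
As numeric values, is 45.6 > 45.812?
False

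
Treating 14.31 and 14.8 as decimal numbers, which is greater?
14.8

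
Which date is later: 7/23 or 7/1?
7/23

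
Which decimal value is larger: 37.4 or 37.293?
37.4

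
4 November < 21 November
True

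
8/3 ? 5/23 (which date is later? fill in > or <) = >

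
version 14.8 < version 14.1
False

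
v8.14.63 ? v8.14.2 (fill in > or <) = >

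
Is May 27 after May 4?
Yes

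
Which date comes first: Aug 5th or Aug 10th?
Aug 5th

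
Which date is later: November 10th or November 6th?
November 10th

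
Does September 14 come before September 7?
No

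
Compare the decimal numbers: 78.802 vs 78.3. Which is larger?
78.802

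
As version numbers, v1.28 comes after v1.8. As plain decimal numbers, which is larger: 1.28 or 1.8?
1.8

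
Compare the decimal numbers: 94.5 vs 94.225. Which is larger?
94.5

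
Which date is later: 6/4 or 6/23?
6/23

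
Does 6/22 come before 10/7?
Yes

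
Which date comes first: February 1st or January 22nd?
January 22nd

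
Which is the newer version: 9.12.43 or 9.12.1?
9.12.43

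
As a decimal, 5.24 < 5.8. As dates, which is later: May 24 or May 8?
May 24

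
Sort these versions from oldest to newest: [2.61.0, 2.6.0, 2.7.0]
[2.6.0, 2.7.0, 2.61.0]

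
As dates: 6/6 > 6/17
False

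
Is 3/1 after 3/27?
No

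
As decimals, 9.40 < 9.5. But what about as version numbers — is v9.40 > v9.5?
True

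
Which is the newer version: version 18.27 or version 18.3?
version 18.27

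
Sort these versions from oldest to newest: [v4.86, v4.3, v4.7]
[v4.3, v4.7, v4.86]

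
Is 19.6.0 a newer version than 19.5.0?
Yes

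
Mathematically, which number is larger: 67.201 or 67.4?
67.4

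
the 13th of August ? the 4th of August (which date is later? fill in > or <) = >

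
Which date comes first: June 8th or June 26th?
June 8th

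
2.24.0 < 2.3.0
False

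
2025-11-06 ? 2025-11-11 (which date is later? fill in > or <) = <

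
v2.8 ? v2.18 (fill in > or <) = <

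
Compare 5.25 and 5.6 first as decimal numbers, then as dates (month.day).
As decimals: 5.25 < 5.6. As dates: 5/25 is later than 5/6 (day 25 > day 6).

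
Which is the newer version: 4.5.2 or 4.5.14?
4.5.14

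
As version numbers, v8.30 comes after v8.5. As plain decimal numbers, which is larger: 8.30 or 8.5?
8.5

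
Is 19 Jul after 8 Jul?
Yes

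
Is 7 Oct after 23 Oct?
No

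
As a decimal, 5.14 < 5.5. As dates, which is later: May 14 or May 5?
May 14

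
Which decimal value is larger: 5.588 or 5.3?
5.588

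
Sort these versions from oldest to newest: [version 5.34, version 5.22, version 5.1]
[version 5.1, version 5.22, version 5.34]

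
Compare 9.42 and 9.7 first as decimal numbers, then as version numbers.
As decimals: 9.42 < 9.7. As versions: v9.42 > v9.7 (minor version 42 > 7).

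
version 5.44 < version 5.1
False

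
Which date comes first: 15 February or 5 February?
5 February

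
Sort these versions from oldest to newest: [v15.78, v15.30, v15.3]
[v15.3, v15.30, v15.78]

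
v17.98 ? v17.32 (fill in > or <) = >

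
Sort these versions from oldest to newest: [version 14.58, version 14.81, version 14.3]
[version 14.3, version 14.58, version 14.81]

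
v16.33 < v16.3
False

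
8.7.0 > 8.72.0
False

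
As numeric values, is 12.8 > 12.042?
True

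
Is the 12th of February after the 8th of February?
Yes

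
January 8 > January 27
False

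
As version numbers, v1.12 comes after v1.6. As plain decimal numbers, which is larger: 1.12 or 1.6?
1.6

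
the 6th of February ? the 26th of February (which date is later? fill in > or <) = <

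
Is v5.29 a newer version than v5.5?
Yes. Version numbers are compared segment by segment as integers, not as decimals: minor version 29 > 5, so v5.29 > v5.5 (even though the decimal 5.29 < 5.5).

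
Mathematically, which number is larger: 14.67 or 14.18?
14.67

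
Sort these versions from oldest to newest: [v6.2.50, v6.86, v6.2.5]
[v6.2.5, v6.2.50, v6.86]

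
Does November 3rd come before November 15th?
Yes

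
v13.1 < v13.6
True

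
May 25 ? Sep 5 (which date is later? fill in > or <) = <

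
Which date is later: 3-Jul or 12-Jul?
12-Jul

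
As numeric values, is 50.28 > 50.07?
True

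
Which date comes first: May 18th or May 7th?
May 7th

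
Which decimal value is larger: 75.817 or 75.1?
75.817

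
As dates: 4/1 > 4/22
False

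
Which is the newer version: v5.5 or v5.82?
v5.82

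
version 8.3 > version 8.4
False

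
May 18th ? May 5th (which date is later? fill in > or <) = >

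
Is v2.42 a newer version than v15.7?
No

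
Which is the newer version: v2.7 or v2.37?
v2.37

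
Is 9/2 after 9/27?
No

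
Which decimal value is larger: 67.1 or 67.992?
67.992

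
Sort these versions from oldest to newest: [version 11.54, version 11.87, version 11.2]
[version 11.2, version 11.54, version 11.87]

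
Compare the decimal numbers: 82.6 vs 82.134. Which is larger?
82.6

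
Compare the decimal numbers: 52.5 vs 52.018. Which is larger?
52.5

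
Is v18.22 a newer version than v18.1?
Yes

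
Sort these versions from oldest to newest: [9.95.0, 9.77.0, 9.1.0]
[9.1.0, 9.77.0, 9.95.0]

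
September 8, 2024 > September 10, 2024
False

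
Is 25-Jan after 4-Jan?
Yes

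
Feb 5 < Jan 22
False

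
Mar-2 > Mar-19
False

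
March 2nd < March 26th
True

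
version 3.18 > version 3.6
True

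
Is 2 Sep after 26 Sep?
No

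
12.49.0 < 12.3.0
False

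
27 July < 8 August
True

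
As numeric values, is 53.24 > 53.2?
True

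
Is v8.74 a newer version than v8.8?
Yes. Version numbers are compared segment by segment as integers, not as decimals: minor version 74 > 8, so v8.74 > v8.8 (even though the decimal 8.74 < 8.8).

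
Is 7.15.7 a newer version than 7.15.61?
No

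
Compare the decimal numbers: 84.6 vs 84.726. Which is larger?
84.726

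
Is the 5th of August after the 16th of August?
No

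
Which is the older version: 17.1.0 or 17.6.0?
17.1.0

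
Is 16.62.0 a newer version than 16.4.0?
Yes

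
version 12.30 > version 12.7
True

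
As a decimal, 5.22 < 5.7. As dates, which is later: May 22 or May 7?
May 22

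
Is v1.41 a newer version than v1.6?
Yes. Version numbers are compared segment by segment as integers, not as decimals: minor version 41 > 6, so v1.41 > v1.6 (even though the decimal 1.41 < 1.6).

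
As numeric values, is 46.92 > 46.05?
True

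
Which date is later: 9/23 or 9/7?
9/23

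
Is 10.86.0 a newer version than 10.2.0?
Yes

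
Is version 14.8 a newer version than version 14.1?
Yes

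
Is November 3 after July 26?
Yes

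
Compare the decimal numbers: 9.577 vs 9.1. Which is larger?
9.577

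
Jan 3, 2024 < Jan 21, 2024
True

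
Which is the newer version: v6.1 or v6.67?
v6.67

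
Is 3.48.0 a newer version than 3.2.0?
Yes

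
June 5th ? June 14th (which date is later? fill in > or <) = <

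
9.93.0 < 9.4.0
False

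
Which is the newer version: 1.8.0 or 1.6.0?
1.8.0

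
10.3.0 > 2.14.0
True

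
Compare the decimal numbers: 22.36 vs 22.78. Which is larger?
22.78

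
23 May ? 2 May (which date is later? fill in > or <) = >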